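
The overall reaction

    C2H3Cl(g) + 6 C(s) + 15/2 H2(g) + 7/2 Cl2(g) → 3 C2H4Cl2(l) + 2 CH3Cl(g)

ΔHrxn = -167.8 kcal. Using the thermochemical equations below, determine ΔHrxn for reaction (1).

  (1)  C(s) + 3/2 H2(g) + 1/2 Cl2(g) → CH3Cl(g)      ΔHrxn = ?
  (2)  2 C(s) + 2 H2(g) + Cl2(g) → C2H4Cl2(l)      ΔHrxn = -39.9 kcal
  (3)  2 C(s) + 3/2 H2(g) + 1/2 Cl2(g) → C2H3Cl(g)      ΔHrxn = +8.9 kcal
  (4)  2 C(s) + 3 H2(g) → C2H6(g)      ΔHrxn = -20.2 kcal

ΔHrxn = -19.6 kcal

(1) × 2 (scale by 2 for the 2 CH3Cl(g)): contributes 2·x
(2) × 3 (×3 to match 3 C2H4Cl2(l) in the target): (3)·(-39.9) = -119.7 kcal
(3) reversed (reverse to put C2H3Cl(g) on the reactant side): -8.9 kcal
(4): not needed (C2H6(g) appears nowhere else).
-167.8 = (-119.7) + (-8.9) + 2·x
x = (-167.8 − (-128.6)) / (2) = -19.6 kcal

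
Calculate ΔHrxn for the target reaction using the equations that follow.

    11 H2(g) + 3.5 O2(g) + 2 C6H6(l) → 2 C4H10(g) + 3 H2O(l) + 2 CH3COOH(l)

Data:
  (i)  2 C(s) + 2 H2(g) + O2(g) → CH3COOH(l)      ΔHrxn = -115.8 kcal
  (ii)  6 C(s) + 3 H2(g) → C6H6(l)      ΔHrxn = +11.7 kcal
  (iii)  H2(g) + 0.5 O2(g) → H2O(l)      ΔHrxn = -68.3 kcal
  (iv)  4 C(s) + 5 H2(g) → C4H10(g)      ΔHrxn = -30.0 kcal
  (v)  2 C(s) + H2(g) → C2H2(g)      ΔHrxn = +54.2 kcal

ΔHrxn = -519.9 kcal

(i) × 2 (×2 to match 2 CH3COOH(l) in the target): (2)·(-115.8) = -231.6 kcal
(ii) reversed and × 2 (C6H6(l) must end up as a reactant; scale by 2 for the 2 C6H6(l)): (-2)·(+11.7) = -23.4 kcal
(iii) × 3 (×3 to match 3 H2O(l) in the target): (3)·(-68.3) = -204.9 kcal
(iv) × 2 (×2 to match 2 C4H10(g) in the target): (2)·(-30.0) = -60.0 kcal
(v): not needed (C2H2(g) appears nowhere else).
Combining the equations, ΔHrxn = (-231.6) + (-23.4) + (-204.9) + (-60.0) = -519.9 kcal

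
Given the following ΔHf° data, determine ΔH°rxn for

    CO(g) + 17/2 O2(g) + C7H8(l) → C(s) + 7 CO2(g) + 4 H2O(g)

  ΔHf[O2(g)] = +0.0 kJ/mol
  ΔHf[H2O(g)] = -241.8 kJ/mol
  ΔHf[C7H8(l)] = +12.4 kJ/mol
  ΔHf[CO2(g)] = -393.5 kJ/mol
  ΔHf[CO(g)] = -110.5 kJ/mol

Products: 1·(+0.0) + 7·(-393.5) + 4·(-241.8) = -3721.7
Reactants: 1·(-110.5) + 17/2·(+0.0) + 1·(+12.4) = -98.1
ΔH°rxn = (-3721.7) − (-98.1) = -3623.6 kJ/mol

ΔH°rxn = -3623.6 kJ/mol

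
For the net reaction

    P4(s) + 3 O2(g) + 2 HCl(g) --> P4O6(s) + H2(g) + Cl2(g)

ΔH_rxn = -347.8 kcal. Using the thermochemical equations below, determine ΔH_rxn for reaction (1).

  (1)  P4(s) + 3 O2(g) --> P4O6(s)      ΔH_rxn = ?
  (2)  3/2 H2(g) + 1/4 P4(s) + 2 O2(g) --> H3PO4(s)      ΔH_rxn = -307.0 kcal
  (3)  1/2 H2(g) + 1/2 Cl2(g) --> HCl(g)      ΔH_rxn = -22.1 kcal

(1) as written (P4O6(s) already on the product side): contributes x
(2): not needed (H3PO4(s) appears nowhere else).
(3) reversed and × 2 (reverse to put HCl(g) on the reactant side; ×2 to match 2 HCl(g) in the target): (-2)·(-22.1) = +44.2 kcal
-347.8 = (+44.2) + x
x = (-347.8 − (+44.2)) / (1) = -392.0 kcal

ΔH_rxn = -392.0 kcal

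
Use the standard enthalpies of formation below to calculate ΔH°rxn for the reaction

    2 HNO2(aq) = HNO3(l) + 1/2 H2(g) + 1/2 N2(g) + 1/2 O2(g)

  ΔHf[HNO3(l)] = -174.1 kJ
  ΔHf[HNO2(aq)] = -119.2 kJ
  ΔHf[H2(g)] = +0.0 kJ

ΔH°rxn = Σ nΔHf°(products) − Σ nΔHf°(reactants).
Products: 1·(-174.1) + 1/2·(+0.0) + 1/2·(+0.0) + 1/2·(+0.0) = -174.1
Reactants: 2·(-119.2) = -238.4
ΔH°rxn = (-174.1) − (-238.4) = 64.3 kJ

ΔH°rxn = 64.3 kJ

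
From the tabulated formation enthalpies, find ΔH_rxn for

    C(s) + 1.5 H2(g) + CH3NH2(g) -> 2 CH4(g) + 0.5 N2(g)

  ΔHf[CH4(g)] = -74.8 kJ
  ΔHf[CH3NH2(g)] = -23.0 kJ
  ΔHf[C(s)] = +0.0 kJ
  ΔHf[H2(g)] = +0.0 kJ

ΔH_rxn = -126.6 kJ

ΔH°rxn = Σ nΔHf°(products) − Σ nΔHf°(reactants).
Products: 2·(-74.8) + 1/2·(+0.0) = -149.6
Reactants: 1·(+0.0) + 3/2·(+0.0) + 1·(-23.0) = -23.0
ΔH_rxn = (-149.6) − (-23.0) = -126.6 kJ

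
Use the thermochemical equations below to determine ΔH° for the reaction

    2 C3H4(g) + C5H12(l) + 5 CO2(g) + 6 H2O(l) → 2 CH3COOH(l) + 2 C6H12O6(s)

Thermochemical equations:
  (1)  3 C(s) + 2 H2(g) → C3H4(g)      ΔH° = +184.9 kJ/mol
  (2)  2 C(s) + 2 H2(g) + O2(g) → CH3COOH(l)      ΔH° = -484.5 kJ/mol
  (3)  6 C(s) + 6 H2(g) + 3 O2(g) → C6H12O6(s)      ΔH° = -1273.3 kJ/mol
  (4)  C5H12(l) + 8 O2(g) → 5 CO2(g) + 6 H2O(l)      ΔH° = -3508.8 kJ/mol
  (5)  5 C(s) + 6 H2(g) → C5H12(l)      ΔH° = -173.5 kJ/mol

(1) reversed and × 2 (reverse to put C3H4(g) on the reactant side; ×2 to match 2 C3H4(g) in the target): (-2)·(+184.9) = -369.8 kJ/mol
(2) × 2 (scale by 2 for the 2 CH3COOH(l)): (2)·(-484.5) = -969.0 kJ/mol
(3) × 2 (×2 to match 2 C6H12O6(s) in the target): (2)·(-1273.3) = -2546.6 kJ/mol
(4) reversed (CO2(g) must end up as a reactant): +3508.8 kJ/mol
(5) reversed and × 2: (-2)·(-173.5) = +347.0 kJ/mol
Summing the manipulated equations, ΔH° = (-369.8) + (-969.0) + (-2546.6) + (+3508.8) + (+347.0) = -29.6 kJ/mol

ΔH° = -29.6 kJ/mol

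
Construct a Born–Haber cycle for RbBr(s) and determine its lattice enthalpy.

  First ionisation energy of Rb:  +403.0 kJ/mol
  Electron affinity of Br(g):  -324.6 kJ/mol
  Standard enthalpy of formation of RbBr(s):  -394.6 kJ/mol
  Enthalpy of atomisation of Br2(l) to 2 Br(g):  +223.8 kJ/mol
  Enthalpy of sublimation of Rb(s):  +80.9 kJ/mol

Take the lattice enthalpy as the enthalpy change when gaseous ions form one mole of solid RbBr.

U = -665.8 kJ/mol

ΔHf° = 1·ΔHsub + 1·(ΣIE) + 1/2·D(Br2) + 1·EA + U
-394.6 = 1·(+80.9) + 1·(+403.0) + 1/2·(+223.8) + 1·(-324.6) + U
U = -394.6 − (+271.2) = -665.8 kJ/mol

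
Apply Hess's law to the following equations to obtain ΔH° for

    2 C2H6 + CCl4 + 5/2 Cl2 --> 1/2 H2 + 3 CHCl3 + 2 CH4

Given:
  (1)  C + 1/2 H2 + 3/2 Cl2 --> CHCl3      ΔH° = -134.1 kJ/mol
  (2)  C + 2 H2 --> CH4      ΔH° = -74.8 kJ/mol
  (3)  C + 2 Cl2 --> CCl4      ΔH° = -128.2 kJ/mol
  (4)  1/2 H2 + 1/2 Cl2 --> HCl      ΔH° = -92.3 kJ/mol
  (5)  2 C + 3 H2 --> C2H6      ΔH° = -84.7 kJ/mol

ΔH° = -254.3 kJ/mol

(1) × 3 (scale by 3 for the 3 CHCl3): (3)·(-134.1) = -402.3 kJ/mol
(2) × 2 (×2 to match 2 CH4 in the target): (2)·(-74.8) = -149.6 kJ/mol
(3) reversed (reverse to put CCl4 on the reactant side): +128.2 kJ/mol
(4): not needed (HCl appears nowhere else).
(5) reversed and × 2 (C2H6 must end up as a reactant; ×2 to match 2 C2H6 in the target): (-2)·(-84.7) = +169.4 kJ/mol
ΔH° = (3)·(-134.1) + (2)·(-74.8) + (-1)·(-128.2) + (-2)·(-84.7) = -254.3 kJ/mol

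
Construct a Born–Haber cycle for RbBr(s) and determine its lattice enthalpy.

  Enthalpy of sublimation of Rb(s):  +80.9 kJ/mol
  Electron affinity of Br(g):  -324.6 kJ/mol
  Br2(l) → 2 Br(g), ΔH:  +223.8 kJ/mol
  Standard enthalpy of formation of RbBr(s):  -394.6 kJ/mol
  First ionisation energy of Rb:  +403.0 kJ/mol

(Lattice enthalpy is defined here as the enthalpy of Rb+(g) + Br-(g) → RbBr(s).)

U = -665.8 kJ/mol

ΔHf° = 1·ΔHsub + 1·(ΣIE) + 1/2·D(Br2) + 1·EA + U
-394.6 = 1·(+80.9) + 1·(+403.0) + 1/2·(+223.8) + 1·(-324.6) + U
U = -394.6 − (+271.2) = -665.8 kJ/mol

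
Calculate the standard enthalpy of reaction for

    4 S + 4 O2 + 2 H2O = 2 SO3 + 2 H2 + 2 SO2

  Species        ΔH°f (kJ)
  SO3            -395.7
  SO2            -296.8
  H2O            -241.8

ΔHrxn = -901.4 kJ

Products: 2·(-395.7) + 2·(+0.0) + 2·(-296.8) = -1385.0
Reactants: 4·(+0.0) + 4·(+0.0) + 2·(-241.8) = -483.6
ΔHrxn = (-1385.0) − (-483.6) = -901.4 kJ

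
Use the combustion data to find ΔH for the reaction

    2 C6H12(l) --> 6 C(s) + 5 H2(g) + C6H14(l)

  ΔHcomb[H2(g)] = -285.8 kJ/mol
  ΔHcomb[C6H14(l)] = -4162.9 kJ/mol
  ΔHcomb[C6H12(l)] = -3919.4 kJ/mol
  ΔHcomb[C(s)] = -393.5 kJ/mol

With combustion enthalpies, reactants minus products:
= [2·(-3919.4)] − [6·(-393.5) + 5·(-285.8) + 1·(-4162.9)]
= 114.1 kJ/mol

ΔH = 114.1 kJ/mol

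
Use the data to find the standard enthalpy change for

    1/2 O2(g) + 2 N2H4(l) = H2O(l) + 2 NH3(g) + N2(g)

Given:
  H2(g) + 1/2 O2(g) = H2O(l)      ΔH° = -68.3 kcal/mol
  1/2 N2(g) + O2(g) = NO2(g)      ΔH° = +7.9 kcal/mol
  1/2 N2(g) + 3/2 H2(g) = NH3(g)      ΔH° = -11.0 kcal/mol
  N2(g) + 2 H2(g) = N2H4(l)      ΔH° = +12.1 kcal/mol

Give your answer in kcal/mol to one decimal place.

equation 1 as written (H2O(l) already on the product side): -68.3 kcal/mol
equation 2: not needed (NO2(g) appears nowhere else).
equation 3 × 2 (×2 to match 2 NH3(g) in the target): (2)·(-11.0) = -22.0 kcal/mol
equation 4 reversed and × 2 (N2H4(l) must end up as a reactant; scale by 2 for the 2 N2H4(l)): (-2)·(+12.1) = -24.2 kcal/mol
ΔH° = (-68.3) + (-22.0) + (-24.2) = -114.5 kcal/mol

ΔH° = -114.5 kcal/mol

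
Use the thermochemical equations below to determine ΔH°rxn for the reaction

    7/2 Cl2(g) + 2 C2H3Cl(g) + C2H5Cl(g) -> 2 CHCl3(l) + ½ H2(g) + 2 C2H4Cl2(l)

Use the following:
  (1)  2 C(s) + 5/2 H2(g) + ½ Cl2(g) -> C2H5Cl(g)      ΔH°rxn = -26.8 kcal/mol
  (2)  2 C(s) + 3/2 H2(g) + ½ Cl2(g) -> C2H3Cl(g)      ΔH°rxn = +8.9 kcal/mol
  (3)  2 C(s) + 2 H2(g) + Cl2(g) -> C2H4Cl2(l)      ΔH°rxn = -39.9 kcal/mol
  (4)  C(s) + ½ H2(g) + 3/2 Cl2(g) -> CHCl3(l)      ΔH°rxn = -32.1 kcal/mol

ΔH°rxn = -135.0 kcal/mol

(1) reversed (reverse to put C2H5Cl(g) on the reactant side): +26.8 kcal/mol
(2) reversed and × 2 (C2H3Cl(g) must end up as a reactant; ×2 to match 2 C2H3Cl(g) in the target): (-2)·(+8.9) = -17.8 kcal/mol
(3) × 2 (×2 to match 2 C2H4Cl2(l) in the target): (2)·(-39.9) = -79.8 kcal/mol
(4) × 2 (scale by 2 for the 2 CHCl3(l)): (2)·(-32.1) = -64.2 kcal/mol
By Hess's law, ΔH°rxn = (+26.8) + (-17.8) + (-79.8) + (-64.2) = -135.0 kcal/mol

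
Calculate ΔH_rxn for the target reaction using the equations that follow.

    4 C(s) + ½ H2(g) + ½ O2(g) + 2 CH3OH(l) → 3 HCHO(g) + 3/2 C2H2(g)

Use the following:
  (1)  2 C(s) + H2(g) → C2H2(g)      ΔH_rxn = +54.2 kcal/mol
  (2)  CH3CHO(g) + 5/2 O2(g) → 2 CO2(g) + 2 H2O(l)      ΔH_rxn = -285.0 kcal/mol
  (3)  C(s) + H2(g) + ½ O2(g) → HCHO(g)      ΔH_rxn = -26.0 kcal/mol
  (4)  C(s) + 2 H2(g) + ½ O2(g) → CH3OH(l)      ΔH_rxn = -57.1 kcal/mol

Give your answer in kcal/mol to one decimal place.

(1) × 3/2 (×3/2 to match 3/2 C2H2(g) in the target): (3/2)·(+54.2) = +81.3 kcal/mol
(2): not needed (CH3CHO(g) appears nowhere else).
(3) × 3 (×3 to match 3 HCHO(g) in the target): (3)·(-26.0) = -78.0 kcal/mol
(4) reversed and × 2 (reverse to put CH3OH(l) on the reactant side; scale by 2 for the 2 CH3OH(l)): (-2)·(-57.1) = +114.2 kcal/mol
ΔH_rxn = (+81.3) + (-78.0) + (+114.2) = 117.5 kcal/mol

ΔH_rxn = 117.5 kcal/mol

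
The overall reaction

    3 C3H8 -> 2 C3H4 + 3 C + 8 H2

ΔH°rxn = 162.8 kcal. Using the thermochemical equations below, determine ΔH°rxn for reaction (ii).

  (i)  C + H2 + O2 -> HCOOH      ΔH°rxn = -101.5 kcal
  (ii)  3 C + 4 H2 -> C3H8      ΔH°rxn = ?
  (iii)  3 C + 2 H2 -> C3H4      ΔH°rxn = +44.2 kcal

(i): not needed (O2 appears nowhere else).
(ii) reversed and × 3 (C3H8 must end up as a reactant; scale by 3 for the 3 C3H8): contributes −3·x
(iii) × 2 (scale by 2 for the 2 C3H4): (2)·(+44.2) = +88.4 kcal
+162.8 = (+88.4) − 3·x
x = (+162.8 − (+88.4)) / (-3) = -24.8 kcal

ΔH°rxn = -24.8 kcal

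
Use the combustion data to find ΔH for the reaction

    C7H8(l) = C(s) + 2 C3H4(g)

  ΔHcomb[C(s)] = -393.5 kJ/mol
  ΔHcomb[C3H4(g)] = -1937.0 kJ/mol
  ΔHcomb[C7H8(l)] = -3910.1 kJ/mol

ΔH = 357.4 kJ/mol

Using ΔH = Σ nΔHc°(reactants) − Σ nΔHc°(products):
= [1·(-3910.1)] − [1·(-393.5) + 2·(-1937.0)]
= 357.4 kJ/mol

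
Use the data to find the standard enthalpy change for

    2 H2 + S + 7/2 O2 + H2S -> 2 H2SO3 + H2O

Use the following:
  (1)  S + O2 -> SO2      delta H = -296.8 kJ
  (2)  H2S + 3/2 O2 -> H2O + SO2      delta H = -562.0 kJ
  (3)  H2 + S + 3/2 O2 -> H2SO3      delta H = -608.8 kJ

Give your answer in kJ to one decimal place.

(1) reversed: +296.8 kJ
(2) as written (H2S already on the reactant side): -562.0 kJ
(3) × 2 (×2 to match 2 H2SO3 in the target): (2)·(-608.8) = -1217.6 kJ
By Hess's law, delta H = (-1)·(-296.8) + (1)·(-562.0) + (2)·(-608.8) = -1482.8 kJ

delta H = -1482.8 kJ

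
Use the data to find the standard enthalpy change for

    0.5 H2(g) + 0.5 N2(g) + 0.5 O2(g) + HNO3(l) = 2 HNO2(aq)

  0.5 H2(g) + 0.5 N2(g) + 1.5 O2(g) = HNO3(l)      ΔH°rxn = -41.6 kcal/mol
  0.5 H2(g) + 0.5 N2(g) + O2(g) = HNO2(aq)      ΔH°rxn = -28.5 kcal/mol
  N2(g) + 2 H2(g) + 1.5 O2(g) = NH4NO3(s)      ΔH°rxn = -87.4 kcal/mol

ΔH°rxn = -15.4 kcal/mol

equation 1 reversed: +41.6 kcal/mol
equation 2 × 2: (2)·(-28.5) = -57.0 kcal/mol
equation 3: not needed.
Combining the equations, ΔH°rxn = (+41.6) + (-57.0) = -15.4 kcal/mol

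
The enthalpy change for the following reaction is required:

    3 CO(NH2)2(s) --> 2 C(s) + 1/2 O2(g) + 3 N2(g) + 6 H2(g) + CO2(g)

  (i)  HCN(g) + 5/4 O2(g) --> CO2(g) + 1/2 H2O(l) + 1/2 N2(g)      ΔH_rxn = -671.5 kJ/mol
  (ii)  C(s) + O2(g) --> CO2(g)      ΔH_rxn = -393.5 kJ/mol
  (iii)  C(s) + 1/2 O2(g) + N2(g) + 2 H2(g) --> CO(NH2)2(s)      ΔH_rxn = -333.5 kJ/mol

(i): not needed (H2O(l) appears nowhere else).
(ii) as written: -393.5 kJ/mol
(iii) reversed and × 3 (reverse to put CO(NH2)2(s) on the reactant side; scale by 3 for the 3 CO(NH2)2(s)): (-3)·(-333.5) = +1000.5 kJ/mol
Since enthalpy is a state function, ΔH_rxn = (-393.5) + (+1000.5) = 607.0 kJ/mol

ΔH_rxn = 607.0 kJ/mol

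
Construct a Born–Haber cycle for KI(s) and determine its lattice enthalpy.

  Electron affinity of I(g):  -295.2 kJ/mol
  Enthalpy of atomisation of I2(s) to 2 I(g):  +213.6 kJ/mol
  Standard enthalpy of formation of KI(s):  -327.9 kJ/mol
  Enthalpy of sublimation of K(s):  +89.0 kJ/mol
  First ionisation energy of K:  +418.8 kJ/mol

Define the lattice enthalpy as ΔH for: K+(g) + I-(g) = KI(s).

ΔHf° = 1·ΔHsub + 1·(ΣIE) + 1/2·D(I2) + 1·EA + U
-327.9 = 1·(+89.0) + 1·(+418.8) + 1/2·(+213.6) + 1·(-295.2) + U
U = -327.9 − (+319.4) = -647.3 kJ/mol

U = -647.3 kJ/mol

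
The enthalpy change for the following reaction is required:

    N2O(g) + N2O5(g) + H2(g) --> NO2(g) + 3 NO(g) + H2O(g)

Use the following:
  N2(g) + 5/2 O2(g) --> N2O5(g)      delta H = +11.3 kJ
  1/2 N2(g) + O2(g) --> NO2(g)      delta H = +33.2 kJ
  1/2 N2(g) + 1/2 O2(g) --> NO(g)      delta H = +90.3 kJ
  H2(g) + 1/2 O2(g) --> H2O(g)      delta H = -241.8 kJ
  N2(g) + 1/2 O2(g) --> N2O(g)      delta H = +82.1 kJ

delta H = -31.1 kJ

equation 1 reversed: -11.3 kJ
equation 2 as written: +33.2 kJ
equation 3 × 3: (3)·(+90.3) = +270.9 kJ
equation 4 as written: -241.8 kJ
equation 5 reversed: -82.1 kJ
delta H = (-1)·(+11.3) + (1)·(+33.2) + (3)·(+90.3) + (1)·(-241.8) + (-1)·(+82.1) = -31.1 kJ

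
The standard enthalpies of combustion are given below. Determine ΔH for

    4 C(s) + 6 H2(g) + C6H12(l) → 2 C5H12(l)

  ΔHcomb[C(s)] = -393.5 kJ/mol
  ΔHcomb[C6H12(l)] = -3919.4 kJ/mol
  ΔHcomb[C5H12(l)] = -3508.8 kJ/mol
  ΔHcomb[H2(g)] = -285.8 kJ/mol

ΔH = -190.6 kJ/mol

With combustion enthalpies, reactants minus products:
= [4·(-393.5) + 6·(-285.8) + 1·(-3919.4)] − [2·(-3508.8)]
= -190.6 kJ/mol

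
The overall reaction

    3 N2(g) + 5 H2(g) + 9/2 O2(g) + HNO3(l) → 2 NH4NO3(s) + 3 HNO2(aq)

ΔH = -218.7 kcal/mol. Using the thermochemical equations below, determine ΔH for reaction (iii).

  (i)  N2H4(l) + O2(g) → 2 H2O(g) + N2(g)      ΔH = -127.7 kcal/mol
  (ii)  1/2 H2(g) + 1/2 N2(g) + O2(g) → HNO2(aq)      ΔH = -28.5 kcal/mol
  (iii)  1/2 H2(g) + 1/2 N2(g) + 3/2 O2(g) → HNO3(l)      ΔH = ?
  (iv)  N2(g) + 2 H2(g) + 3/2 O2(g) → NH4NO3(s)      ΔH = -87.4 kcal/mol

ΔH = -41.6 kcal/mol

(i): not needed (H2O(g) appears nowhere else).
(ii) × 3 (×3 to match 3 HNO2(aq) in the target): (3)·(-28.5) = -85.5 kcal/mol
(iii) reversed (HNO3(l) must end up as a reactant): contributes −x
(iv) × 2 (×2 to match 2 NH4NO3(s) in the target): (2)·(-87.4) = -174.8 kcal/mol
-218.7 = (-85.5) + (-174.8) − x
x = (-218.7 − (-260.3)) / (-1) = -41.6 kcal/mol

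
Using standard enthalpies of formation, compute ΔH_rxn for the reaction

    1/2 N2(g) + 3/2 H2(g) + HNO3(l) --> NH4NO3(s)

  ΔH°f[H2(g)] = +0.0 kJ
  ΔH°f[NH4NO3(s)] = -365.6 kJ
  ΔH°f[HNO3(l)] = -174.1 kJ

Products: 1·(-365.6) = -365.6
Reactants: 1/2·(+0.0) + 3/2·(+0.0) + 1·(-174.1) = -174.1
ΔH_rxn = (-365.6) − (-174.1) = -191.5 kJ

ΔH_rxn = -191.5 kJ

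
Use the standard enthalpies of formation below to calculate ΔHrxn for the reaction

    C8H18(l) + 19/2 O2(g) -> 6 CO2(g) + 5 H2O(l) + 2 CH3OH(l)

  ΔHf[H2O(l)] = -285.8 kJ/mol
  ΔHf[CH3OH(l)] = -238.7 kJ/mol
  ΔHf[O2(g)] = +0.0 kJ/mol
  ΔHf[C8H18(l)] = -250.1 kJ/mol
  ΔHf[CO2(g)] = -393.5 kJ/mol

ΔH°rxn = Σ nΔHf°(products) − Σ nΔHf°(reactants).
Products: 6·(-393.5) + 5·(-285.8) + 2·(-238.7) = -4267.4
Reactants: 1·(-250.1) + 19/2·(+0.0) = -250.1
ΔHrxn = (-4267.4) − (-250.1) = -4017.3 kJ/mol

ΔHrxn = -4017.3 kJ/mol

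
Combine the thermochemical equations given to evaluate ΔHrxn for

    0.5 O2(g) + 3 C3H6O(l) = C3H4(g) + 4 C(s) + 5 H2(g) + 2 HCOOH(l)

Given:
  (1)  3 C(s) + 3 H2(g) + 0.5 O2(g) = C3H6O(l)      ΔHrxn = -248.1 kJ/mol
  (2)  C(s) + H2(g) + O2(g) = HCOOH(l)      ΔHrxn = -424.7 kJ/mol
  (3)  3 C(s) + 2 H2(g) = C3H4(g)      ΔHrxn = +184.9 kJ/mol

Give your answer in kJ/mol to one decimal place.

(1) reversed and × 3: (-3)·(-248.1) = +744.3 kJ/mol
(2) × 2: (2)·(-424.7) = -849.4 kJ/mol
(3) as written: +184.9 kJ/mol
By Hess's law, ΔHrxn = (-3)·(-248.1) + (2)·(-424.7) + (1)·(+184.9) = 79.8 kJ/mol

ΔHrxn = 79.8 kJ/mol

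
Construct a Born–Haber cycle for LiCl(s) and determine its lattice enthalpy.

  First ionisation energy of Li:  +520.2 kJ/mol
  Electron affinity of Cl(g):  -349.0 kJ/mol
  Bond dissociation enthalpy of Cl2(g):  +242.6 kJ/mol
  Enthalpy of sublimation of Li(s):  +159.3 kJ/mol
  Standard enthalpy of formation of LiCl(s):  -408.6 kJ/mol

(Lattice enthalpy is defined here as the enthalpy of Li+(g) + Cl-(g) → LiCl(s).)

ΔHf° = 1·ΔHsub + 1·(ΣIE) + 1/2·D(Cl2) + 1·EA + U
-408.6 = 1·(+159.3) + 1·(+520.2) + 1/2·(+242.6) + 1·(-349.0) + U
U = -408.6 − (+451.8) = -860.4 kJ/mol

U = -860.4 kJ/mol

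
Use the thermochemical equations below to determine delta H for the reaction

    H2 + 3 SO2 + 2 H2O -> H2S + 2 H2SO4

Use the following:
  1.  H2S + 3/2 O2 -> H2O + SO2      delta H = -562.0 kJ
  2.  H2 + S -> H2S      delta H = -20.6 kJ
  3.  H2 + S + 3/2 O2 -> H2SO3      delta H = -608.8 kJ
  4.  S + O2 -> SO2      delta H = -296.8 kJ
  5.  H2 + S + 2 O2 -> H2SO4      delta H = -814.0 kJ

delta H = -186.6 kJ

eq. 1 reversed and × 2 (reverse to put H2O on the reactant side; ×2 to match 2 H2O in the target): (-2)·(-562.0) = +1124.0 kJ
eq. 2 reversed: +20.6 kJ
eq. 3: not needed (H2SO3 appears nowhere else).
eq. 4 reversed: +296.8 kJ
eq. 5 × 2 (×2 to match 2 H2SO4 in the target): (2)·(-814.0) = -1628.0 kJ
delta H = (-2)·(-562.0) + (-1)·(-20.6) + (-1)·(-296.8) + (2)·(-814.0) = -186.6 kJ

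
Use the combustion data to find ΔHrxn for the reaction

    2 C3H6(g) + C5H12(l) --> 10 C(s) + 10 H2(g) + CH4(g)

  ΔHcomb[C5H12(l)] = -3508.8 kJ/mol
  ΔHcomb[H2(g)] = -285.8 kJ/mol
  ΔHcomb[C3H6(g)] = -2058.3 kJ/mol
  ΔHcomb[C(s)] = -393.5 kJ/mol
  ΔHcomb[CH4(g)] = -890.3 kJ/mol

With combustion enthalpies, reactants minus products:
= [2·(-2058.3) + 1·(-3508.8)] − [10·(-393.5) + 10·(-285.8) + 1·(-890.3)]
= 57.9 kJ/mol

ΔHrxn = 57.9 kJ/mol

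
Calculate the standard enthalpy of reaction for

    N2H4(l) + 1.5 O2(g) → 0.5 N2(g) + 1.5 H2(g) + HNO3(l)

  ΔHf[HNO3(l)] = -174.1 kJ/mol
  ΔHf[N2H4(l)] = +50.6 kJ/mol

Products: 1/2·(+0.0) + 3/2·(+0.0) + 1·(-174.1) = -174.1
Reactants: 1·(+50.6) + 3/2·(+0.0) = +50.6
ΔH_rxn = (-174.1) − (+50.6) = -224.7 kJ/mol

ΔH_rxn = -224.7 kJ/mol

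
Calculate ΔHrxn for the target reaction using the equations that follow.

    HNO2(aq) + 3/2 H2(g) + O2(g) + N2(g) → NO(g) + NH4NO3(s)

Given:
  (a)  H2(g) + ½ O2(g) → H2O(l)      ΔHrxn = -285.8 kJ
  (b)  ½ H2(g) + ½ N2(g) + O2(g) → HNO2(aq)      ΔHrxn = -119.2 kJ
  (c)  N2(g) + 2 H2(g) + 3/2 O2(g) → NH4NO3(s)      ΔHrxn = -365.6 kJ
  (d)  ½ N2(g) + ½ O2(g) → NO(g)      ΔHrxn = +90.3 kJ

ΔHrxn = -156.1 kJ

(a): not needed (H2O(l) appears nowhere else).
(b) reversed (reverse to put HNO2(aq) on the reactant side): +119.2 kJ
(c) as written (NH4NO3(s) already on the product side): -365.6 kJ
(d) as written (NO(g) already on the product side): +90.3 kJ
Combining the equations, ΔHrxn = (-1)·(-119.2) + (1)·(-365.6) + (1)·(+90.3) = -156.1 kJ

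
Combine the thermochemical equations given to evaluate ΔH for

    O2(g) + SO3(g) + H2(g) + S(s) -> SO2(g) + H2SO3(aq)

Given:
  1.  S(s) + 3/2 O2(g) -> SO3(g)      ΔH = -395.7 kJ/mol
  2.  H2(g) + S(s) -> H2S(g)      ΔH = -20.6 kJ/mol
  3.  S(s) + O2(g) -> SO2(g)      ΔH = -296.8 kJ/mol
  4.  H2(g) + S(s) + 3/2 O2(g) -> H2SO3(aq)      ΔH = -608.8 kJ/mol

ΔH = -509.9 kJ/mol

eq. 1 reversed (reverse to put SO3(g) on the reactant side): +395.7 kJ/mol
eq. 2: not needed (H2S(g) appears nowhere else).
eq. 3 as written (SO2(g) already on the product side): -296.8 kJ/mol
eq. 4 as written (H2SO3(aq) already on the product side): -608.8 kJ/mol
Summing the manipulated equations, ΔH = (-1)·(-395.7) + (1)·(-296.8) + (1)·(-608.8) = -509.9 kJ/mol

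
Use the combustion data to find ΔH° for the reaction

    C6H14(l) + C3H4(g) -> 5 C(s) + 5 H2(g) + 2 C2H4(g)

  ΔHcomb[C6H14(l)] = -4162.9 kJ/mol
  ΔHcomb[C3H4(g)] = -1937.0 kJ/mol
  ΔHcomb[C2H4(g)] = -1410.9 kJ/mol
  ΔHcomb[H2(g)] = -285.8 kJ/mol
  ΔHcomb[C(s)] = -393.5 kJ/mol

ΔH° = 118.4 kJ/mol

Using ΔH = Σ nΔHc°(reactants) − Σ nΔHc°(products):
= [1·(-4162.9) + 1·(-1937.0)] − [5·(-393.5) + 5·(-285.8) + 2·(-1410.9)]
= 118.4 kJ/mol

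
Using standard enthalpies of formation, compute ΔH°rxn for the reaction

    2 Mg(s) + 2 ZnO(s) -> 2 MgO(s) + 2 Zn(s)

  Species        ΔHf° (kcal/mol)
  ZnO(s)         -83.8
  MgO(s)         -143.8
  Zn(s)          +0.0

ΔH°rxn = Σ nΔHf°(products) − Σ nΔHf°(reactants).
Products: 2·(-143.8) + 2·(+0.0) = -287.6
Reactants: 2·(+0.0) + 2·(-83.8) = -167.6
ΔH°rxn = (-287.6) − (-167.6) = -120.0 kcal/mol

ΔH°rxn = -120.0 kcal/mol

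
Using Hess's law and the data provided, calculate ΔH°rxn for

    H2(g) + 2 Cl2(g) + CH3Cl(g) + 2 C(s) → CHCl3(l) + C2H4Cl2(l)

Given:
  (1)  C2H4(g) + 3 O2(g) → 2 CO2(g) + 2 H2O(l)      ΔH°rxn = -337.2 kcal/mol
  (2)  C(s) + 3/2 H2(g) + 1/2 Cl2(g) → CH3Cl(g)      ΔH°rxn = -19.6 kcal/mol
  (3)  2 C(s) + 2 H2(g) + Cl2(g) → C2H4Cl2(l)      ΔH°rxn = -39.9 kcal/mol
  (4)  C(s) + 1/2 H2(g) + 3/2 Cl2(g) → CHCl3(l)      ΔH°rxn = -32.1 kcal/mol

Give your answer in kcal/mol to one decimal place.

(1): not needed (O2(g) appears nowhere else).
(2) reversed (CH3Cl(g) must end up as a reactant): +19.6 kcal/mol
(3) as written (C2H4Cl2(l) already on the product side): -39.9 kcal/mol
(4) as written (CHCl3(l) already on the product side): -32.1 kcal/mol
Summing the manipulated equations, ΔH°rxn = (-1)·(-19.6) + (1)·(-39.9) + (1)·(-32.1) = -52.4 kcal/mol

ΔH°rxn = -52.4 kcal/mol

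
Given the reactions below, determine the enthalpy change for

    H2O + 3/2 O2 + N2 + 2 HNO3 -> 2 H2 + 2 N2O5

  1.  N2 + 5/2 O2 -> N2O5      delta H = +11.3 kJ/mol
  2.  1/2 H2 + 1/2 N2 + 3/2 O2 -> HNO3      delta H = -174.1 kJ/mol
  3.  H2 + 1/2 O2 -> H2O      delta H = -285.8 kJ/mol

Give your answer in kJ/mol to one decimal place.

delta H = 656.6 kJ/mol

eq. 1 × 2 (×2 to match 2 N2O5 in the target): (2)·(+11.3) = +22.6 kJ/mol
eq. 2 reversed and × 2 (reverse to put HNO3 on the reactant side; ×2 to match 2 HNO3 in the target): (-2)·(-174.1) = +348.2 kJ/mol
eq. 3 reversed (reverse to put H2O on the reactant side): +285.8 kJ/mol
Combining the equations, delta H = (2)·(+11.3) + (-2)·(-174.1) + (-1)·(-285.8) = 656.6 kJ/mol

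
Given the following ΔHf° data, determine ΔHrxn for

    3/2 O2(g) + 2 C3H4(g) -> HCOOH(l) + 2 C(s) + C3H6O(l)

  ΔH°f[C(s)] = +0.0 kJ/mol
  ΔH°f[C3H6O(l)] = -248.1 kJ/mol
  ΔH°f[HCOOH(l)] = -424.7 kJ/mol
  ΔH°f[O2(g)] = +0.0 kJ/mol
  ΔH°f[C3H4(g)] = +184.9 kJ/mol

ΔHrxn = -1042.6 kJ/mol

Products: 1·(-424.7) + 2·(+0.0) + 1·(-248.1) = -672.8
Reactants: 3/2·(+0.0) + 2·(+184.9) = +369.8
ΔHrxn = (-672.8) − (+369.8) = -1042.6 kJ/mol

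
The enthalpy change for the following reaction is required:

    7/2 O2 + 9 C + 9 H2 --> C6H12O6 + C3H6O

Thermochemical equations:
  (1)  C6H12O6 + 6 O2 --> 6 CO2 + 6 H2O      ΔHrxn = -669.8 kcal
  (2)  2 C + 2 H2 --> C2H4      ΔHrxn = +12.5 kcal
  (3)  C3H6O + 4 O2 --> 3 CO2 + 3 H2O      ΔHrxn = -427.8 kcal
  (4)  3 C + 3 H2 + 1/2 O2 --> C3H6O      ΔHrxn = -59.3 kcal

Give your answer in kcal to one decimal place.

ΔHrxn = -363.7 kcal

(1) reversed: +669.8 kcal
(2): not needed.
(3) × 2: (2)·(-427.8) = -855.6 kcal
(4) × 3: (3)·(-59.3) = -177.9 kcal
ΔHrxn = (+669.8) + (-855.6) + (-177.9) = -363.7 kcal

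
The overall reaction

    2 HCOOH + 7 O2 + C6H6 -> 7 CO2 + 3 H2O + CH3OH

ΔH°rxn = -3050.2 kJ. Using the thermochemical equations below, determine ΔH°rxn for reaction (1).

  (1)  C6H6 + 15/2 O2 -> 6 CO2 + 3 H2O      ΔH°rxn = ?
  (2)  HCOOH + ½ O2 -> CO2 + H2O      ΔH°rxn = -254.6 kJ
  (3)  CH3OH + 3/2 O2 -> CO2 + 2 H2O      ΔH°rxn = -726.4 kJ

(1) as written (C6H6 already on the reactant side): contributes x
(2) × 2 (scale by 2 for the 2 HCOOH): (2)·(-254.6) = -509.2 kJ
(3) reversed (reverse to put CH3OH on the product side): +726.4 kJ
-3050.2 = (-509.2) + (+726.4) + x
x = (-3050.2 − (+217.2)) / (1) = -3267.4 kJ

ΔH°rxn = -3267.4 kJ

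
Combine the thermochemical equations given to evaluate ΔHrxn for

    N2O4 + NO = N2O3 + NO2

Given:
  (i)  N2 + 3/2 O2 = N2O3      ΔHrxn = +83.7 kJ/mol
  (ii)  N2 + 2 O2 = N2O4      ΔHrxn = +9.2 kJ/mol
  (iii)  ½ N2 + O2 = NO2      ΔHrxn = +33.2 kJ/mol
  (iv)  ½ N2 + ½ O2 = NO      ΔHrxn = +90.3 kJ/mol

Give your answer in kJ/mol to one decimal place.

ΔHrxn = 17.4 kJ/mol

(i) as written (N2O3 already on the product side): +83.7 kJ/mol
(ii) reversed (N2O4 must end up as a reactant): -9.2 kJ/mol
(iii) as written (NO2 already on the product side): +33.2 kJ/mol
(iv) reversed (NO must end up as a reactant): -90.3 kJ/mol
ΔHrxn = (1)·(+83.7) + (-1)·(+9.2) + (1)·(+33.2) + (-1)·(+90.3) = 17.4 kJ/mol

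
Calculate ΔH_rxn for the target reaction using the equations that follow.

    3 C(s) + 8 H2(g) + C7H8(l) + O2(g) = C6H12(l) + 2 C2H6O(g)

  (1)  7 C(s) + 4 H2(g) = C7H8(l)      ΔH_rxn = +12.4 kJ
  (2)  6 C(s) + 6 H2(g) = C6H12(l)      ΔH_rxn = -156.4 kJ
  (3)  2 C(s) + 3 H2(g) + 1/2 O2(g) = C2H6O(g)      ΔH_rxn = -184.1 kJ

(1) reversed (reverse to put C7H8(l) on the reactant side): -12.4 kJ
(2) as written (C6H12(l) already on the product side): -156.4 kJ
(3) × 2 (×2 to match 2 C2H6O(g) in the target): (2)·(-184.1) = -368.2 kJ
ΔH_rxn = (-1)·(+12.4) + (1)·(-156.4) + (2)·(-184.1) = -537.0 kJ

ΔH_rxn = -537.0 kJ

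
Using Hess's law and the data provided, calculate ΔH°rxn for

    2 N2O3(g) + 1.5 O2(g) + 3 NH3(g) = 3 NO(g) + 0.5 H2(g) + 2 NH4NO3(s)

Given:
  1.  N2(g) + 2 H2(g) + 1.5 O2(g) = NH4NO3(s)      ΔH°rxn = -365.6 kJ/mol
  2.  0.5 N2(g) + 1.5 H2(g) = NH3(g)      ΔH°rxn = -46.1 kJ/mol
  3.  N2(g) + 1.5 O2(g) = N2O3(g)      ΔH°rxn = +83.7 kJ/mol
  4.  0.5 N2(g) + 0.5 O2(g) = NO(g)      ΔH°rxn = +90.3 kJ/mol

ΔH°rxn = -489.4 kJ/mol

eq. 1 × 2 (scale by 2 for the 2 NH4NO3(s)): (2)·(-365.6) = -731.2 kJ/mol
eq. 2 reversed and × 3 (reverse to put NH3(g) on the reactant side; ×3 to match 3 NH3(g) in the target): (-3)·(-46.1) = +138.3 kJ/mol
eq. 3 reversed and × 2 (reverse to put N2O3(g) on the reactant side; scale by 2 for the 2 N2O3(g)): (-2)·(+83.7) = -167.4 kJ/mol
eq. 4 × 3 (scale by 3 for the 3 NO(g)): (3)·(+90.3) = +270.9 kJ/mol
Summing the manipulated equations, ΔH°rxn = (2)·(-365.6) + (-3)·(-46.1) + (-2)·(+83.7) + (3)·(+90.3) = -489.4 kJ/mol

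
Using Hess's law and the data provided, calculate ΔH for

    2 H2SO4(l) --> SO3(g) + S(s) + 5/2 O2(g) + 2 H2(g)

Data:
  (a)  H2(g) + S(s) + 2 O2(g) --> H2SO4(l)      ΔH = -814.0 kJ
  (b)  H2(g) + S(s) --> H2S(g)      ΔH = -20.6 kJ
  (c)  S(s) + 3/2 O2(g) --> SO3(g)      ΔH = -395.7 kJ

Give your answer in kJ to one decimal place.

ΔH = 1232.3 kJ

(a) reversed and × 2: (-2)·(-814.0) = +1628.0 kJ
(b): not needed.
(c) as written: -395.7 kJ
ΔH = (-2)·(-814.0) + (1)·(-395.7) = 1232.3 kJ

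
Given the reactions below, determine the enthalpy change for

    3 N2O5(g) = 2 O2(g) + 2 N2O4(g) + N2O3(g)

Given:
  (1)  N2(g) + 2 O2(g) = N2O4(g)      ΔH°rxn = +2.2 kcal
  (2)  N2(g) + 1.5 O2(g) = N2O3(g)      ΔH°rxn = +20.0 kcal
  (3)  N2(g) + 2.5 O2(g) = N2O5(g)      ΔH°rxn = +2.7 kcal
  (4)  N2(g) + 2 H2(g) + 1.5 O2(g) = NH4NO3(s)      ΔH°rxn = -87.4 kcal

ΔH°rxn = 16.3 kcal

(1) × 2: (2)·(+2.2) = +4.4 kcal
(2) as written: +20.0 kcal
(3) reversed and × 3: (-3)·(+2.7) = -8.1 kcal
(4): not needed.
ΔH°rxn = (+4.4) + (+20.0) + (-8.1) = 16.3 kcal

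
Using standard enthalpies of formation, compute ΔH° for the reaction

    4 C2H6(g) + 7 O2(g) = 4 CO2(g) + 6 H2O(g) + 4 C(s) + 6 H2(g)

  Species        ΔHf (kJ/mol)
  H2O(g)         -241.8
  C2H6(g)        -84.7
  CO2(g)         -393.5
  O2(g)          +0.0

ΔH°rxn = Σ nΔHf°(products) − Σ nΔHf°(reactants).
Products: 4·(-393.5) + 6·(-241.8) + 4·(+0.0) + 6·(+0.0) = -3024.8
Reactants: 4·(-84.7) + 7·(+0.0) = -338.8
ΔH° = (-3024.8) − (-338.8) = -2686.0 kJ/mol

ΔH° = -2686.0 kJ/mol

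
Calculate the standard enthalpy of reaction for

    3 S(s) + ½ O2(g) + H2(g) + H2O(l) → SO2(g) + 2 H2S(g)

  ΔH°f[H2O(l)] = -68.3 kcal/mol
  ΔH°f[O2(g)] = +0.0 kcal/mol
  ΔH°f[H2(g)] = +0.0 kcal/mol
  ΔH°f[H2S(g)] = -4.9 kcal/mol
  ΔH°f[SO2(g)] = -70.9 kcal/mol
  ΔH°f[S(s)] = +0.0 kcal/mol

ΔHrxn = -12.4 kcal/mol

Products: 1·(-70.9) + 2·(-4.9) = -80.7
Reactants: 3·(+0.0) + 1/2·(+0.0) + 1·(+0.0) + 1·(-68.3) = -68.3
ΔHrxn = (-80.7) − (-68.3) = -12.4 kcal/mol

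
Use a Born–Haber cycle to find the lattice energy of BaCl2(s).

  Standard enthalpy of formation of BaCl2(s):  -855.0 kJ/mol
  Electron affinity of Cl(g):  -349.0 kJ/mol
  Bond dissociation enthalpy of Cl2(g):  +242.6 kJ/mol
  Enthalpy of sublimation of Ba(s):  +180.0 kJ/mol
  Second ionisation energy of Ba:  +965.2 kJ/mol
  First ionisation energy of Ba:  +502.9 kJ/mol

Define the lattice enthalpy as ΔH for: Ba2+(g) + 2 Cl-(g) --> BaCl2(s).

U = -2047.7 kJ/mol

ΔHf° = 1·ΔHsub + 1·(ΣIE) + 1·D(Cl2) + 2·EA + U
-855.0 = 1·(+180.0) + 1·(+1468.1) + 1·(+242.6) + 2·(-349.0) + U
U = -855.0 − (+1192.7) = -2047.7 kJ/mol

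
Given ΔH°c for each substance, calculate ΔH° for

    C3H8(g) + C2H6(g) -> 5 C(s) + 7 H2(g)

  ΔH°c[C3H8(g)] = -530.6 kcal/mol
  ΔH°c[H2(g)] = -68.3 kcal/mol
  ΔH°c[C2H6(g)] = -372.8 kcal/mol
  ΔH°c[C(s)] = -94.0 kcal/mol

Using ΔH = Σ nΔHc°(reactants) − Σ nΔHc°(products):
= [1·(-530.6) + 1·(-372.8)] − [5·(-94.0) + 7·(-68.3)]
= 44.7 kcal/mol

ΔH° = 44.7 kcal/mol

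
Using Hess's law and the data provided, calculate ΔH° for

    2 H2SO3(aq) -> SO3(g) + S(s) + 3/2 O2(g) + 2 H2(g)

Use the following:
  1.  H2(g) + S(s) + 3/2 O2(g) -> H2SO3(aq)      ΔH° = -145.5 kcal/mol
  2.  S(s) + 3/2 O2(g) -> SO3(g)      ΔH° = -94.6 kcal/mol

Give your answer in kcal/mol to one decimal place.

ΔH° = 196.4 kcal/mol

eq. 1 reversed and × 2 (reverse to put H2SO3(aq) on the reactant side; scale by 2 for the 2 H2SO3(aq)): (-2)·(-145.5) = +291.0 kcal/mol
eq. 2 as written (SO3(g) already on the product side): -94.6 kcal/mol
Since enthalpy is a state function, ΔH° = (+291.0) + (-94.6) = 196.4 kcal/mol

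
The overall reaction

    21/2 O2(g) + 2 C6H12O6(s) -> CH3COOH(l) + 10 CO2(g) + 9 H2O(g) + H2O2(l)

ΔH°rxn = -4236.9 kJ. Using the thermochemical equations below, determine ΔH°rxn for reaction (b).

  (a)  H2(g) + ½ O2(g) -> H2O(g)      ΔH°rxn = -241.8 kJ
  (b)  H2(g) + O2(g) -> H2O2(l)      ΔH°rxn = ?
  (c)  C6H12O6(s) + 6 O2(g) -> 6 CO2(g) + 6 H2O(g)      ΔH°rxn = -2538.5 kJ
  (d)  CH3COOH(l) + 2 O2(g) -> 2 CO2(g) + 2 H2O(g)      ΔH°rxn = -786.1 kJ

(a) reversed: +241.8 kJ
(b) as written (H2O2(l) already on the product side): contributes x
(c) × 2 (×2 to match 2 C6H12O6(s) in the target): (2)·(-2538.5) = -5077.0 kJ
(d) reversed (reverse to put CH3COOH(l) on the product side): +786.1 kJ
-4236.9 = (+241.8) + (-5077.0) + (+786.1) + x
x = (-4236.9 − (-4049.1)) / (1) = -187.8 kJ

ΔH°rxn = -187.8 kJ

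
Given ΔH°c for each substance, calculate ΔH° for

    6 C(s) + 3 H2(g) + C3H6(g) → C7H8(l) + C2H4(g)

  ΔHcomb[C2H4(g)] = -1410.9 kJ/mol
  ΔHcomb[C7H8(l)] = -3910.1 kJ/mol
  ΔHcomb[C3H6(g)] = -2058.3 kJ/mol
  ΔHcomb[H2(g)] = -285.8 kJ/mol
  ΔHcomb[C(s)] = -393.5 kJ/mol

Using ΔH = Σ nΔHc°(reactants) − Σ nΔHc°(products):
= [6·(-393.5) + 3·(-285.8) + 1·(-2058.3)] − [1·(-3910.1) + 1·(-1410.9)]
= 44.3 kJ/mol

ΔH° = 44.3 kJ/mol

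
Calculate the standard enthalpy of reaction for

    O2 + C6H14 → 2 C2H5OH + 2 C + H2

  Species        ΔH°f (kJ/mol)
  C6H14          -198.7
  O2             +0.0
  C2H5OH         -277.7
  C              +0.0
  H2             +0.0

Products: 2·(-277.7) + 2·(+0.0) + 1·(+0.0) = -555.4
Reactants: 1·(+0.0) + 1·(-198.7) = -198.7
ΔH°rxn = (-555.4) − (-198.7) = -356.7 kJ/mol

ΔH°rxn = -356.7 kJ/mol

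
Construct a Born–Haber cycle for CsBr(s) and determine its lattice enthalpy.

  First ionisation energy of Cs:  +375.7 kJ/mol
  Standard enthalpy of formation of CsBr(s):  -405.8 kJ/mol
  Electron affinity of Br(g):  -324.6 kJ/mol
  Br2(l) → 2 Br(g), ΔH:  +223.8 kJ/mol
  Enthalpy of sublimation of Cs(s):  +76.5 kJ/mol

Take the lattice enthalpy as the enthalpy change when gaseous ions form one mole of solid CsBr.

U = -645.3 kJ/mol

ΔHf° = 1·ΔHsub + 1·(ΣIE) + 1/2·D(Br2) + 1·EA + U
-405.8 = 1·(+76.5) + 1·(+375.7) + 1/2·(+223.8) + 1·(-324.6) + U
U = -405.8 − (+239.5) = -645.3 kJ/mol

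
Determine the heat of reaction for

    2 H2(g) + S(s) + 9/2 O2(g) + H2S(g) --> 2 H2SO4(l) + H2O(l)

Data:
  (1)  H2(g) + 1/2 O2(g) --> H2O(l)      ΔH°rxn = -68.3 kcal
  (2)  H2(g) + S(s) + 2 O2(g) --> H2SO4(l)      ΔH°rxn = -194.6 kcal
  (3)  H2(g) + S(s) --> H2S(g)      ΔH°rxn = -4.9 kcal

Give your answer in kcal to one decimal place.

(1) as written (H2O(l) already on the product side): -68.3 kcal
(2) × 2 (×2 to match 2 H2SO4(l) in the target): (2)·(-194.6) = -389.2 kcal
(3) reversed (reverse to put H2S(g) on the reactant side): +4.9 kcal
Combining the equations, ΔH°rxn = (1)·(-68.3) + (2)·(-194.6) + (-1)·(-4.9) = -452.6 kcal

ΔH°rxn = -452.6 kcal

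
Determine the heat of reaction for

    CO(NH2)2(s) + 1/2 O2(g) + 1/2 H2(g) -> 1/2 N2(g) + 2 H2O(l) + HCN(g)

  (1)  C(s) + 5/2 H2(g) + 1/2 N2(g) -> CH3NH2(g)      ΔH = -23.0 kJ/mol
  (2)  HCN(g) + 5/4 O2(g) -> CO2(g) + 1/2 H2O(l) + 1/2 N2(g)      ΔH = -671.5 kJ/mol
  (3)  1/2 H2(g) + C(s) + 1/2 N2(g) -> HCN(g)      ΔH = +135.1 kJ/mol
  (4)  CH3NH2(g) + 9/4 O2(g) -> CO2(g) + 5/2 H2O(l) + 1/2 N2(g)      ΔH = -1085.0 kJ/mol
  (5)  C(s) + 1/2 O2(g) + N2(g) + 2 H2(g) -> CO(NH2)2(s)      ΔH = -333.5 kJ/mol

ΔH = -103.0 kJ/mol

(1) as written: -23.0 kJ/mol
(2) reversed: +671.5 kJ/mol
(3): not needed.
(4) as written: -1085.0 kJ/mol
(5) reversed (reverse to put CO(NH2)2(s) on the reactant side): +333.5 kJ/mol
Summing the manipulated equations, ΔH = (-23.0) + (+671.5) + (-1085.0) + (+333.5) = -103.0 kJ/mol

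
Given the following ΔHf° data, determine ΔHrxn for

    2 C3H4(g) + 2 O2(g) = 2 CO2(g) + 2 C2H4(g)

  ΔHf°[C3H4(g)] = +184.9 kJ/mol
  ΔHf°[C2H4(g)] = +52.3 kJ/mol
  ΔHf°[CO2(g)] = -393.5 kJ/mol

ΔH°rxn = Σ nΔHf°(products) − Σ nΔHf°(reactants).
Products: 2·(-393.5) + 2·(+52.3) = -682.4
Reactants: 2·(+184.9) + 2·(+0.0) = +369.8
ΔHrxn = (-682.4) − (+369.8) = -1052.2 kJ/mol

ΔHrxn = -1052.2 kJ/mol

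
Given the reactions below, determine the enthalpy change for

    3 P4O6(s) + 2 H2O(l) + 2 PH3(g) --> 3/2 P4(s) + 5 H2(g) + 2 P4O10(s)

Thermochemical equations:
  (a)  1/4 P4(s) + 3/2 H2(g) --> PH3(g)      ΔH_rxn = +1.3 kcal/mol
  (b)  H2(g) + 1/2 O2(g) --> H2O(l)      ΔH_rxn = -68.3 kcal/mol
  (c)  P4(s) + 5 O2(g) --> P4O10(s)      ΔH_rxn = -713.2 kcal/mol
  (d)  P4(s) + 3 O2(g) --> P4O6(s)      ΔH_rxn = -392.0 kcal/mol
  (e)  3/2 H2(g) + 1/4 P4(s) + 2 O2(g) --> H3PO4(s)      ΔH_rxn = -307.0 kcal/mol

(a) reversed and × 2 (PH3(g) must end up as a reactant; scale by 2 for the 2 PH3(g)): (-2)·(+1.3) = -2.6 kcal/mol
(b) reversed and × 2 (H2O(l) must end up as a reactant; scale by 2 for the 2 H2O(l)): (-2)·(-68.3) = +136.6 kcal/mol
(c) × 2 (×2 to match 2 P4O10(s) in the target): (2)·(-713.2) = -1426.4 kcal/mol
(d) reversed and × 3 (P4O6(s) must end up as a reactant; scale by 3 for the 3 P4O6(s)): (-3)·(-392.0) = +1176.0 kcal/mol
(e): not needed (H3PO4(s) appears nowhere else).
ΔH_rxn = (-2)·(+1.3) + (-2)·(-68.3) + (2)·(-713.2) + (-3)·(-392.0) = -116.4 kcal/mol

ΔH_rxn = -116.4 kcal/mol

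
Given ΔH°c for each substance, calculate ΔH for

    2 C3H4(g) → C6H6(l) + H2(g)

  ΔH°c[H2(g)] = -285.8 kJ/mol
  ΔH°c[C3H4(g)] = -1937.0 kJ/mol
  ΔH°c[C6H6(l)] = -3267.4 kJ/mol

ΔH = -320.8 kJ/mol

Using ΔH = Σ nΔHc°(reactants) − Σ nΔHc°(products):
= [2·(-1937.0)] − [1·(-3267.4) + 1·(-285.8)]
= -320.8 kJ/mol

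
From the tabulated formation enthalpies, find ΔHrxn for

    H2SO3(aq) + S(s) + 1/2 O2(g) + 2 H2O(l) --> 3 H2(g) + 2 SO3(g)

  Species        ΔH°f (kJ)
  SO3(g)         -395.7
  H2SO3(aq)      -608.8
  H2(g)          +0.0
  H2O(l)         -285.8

ΔH°rxn = Σ nΔHf°(products) − Σ nΔHf°(reactants).
Products: 3·(+0.0) + 2·(-395.7) = -791.4
Reactants: 1·(-608.8) + 1·(+0.0) + 1/2·(+0.0) + 2·(-285.8) = -1180.4
ΔHrxn = (-791.4) − (-1180.4) = 389.0 kJ

ΔHrxn = 389.0 kJ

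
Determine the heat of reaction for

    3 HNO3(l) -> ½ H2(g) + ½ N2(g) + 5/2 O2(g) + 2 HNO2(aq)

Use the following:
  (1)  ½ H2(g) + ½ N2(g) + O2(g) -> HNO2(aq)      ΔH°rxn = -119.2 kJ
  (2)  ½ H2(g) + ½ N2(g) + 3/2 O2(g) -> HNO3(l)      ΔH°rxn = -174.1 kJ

(1) × 2 (scale by 2 for the 2 HNO2(aq)): (2)·(-119.2) = -238.4 kJ
(2) reversed and × 3 (HNO3(l) must end up as a reactant; ×3 to match 3 HNO3(l) in the target): (-3)·(-174.1) = +522.3 kJ
Since enthalpy is a state function, ΔH°rxn = (2)·(-119.2) + (-3)·(-174.1) = 283.9 kJ

ΔH°rxn = 283.9 kJ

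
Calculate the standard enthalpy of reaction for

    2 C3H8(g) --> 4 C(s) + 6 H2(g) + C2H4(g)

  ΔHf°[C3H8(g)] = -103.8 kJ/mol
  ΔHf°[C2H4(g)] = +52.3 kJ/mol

Products: 4·(+0.0) + 6·(+0.0) + 1·(+52.3) = +52.3
Reactants: 2·(-103.8) = -207.6
ΔH° = (+52.3) − (-207.6) = 259.9 kJ/mol

ΔH° = 259.9 kJ/mol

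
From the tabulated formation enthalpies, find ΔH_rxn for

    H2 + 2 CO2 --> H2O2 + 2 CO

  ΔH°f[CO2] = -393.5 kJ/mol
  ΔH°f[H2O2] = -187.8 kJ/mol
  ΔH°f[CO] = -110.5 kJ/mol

ΔH_rxn = 378.2 kJ/mol

ΔH°rxn = Σ nΔHf°(products) − Σ nΔHf°(reactants).
Products: 1·(-187.8) + 2·(-110.5) = -408.8
Reactants: 1·(+0.0) + 2·(-393.5) = -787.0
ΔH_rxn = (-408.8) − (-787.0) = 378.2 kJ/mol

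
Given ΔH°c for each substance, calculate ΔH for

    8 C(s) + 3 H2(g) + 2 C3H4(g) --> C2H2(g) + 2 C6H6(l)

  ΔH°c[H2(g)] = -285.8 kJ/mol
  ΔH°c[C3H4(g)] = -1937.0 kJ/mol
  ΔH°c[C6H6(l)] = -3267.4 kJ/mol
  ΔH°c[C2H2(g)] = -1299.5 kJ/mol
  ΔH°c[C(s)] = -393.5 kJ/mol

ΔH = -45.1 kJ/mol

With combustion enthalpies, reactants minus products:
= [8·(-393.5) + 3·(-285.8) + 2·(-1937.0)] − [1·(-1299.5) + 2·(-3267.4)]
= -45.1 kJ/mol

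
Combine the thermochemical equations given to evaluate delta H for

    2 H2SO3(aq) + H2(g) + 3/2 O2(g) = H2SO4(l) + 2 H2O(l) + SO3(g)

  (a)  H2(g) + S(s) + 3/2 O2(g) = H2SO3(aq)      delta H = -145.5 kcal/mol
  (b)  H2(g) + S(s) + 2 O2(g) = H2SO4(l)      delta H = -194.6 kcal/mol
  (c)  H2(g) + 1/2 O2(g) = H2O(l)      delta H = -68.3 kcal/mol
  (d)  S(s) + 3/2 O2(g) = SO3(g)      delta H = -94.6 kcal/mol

(a) reversed and × 2: (-2)·(-145.5) = +291.0 kcal/mol
(b) as written: -194.6 kcal/mol
(c) × 2: (2)·(-68.3) = -136.6 kcal/mol
(d) as written: -94.6 kcal/mol
delta H = (+291.0) + (-194.6) + (-136.6) + (-94.6) = -134.8 kcal/mol

delta H = -134.8 kcal/mol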